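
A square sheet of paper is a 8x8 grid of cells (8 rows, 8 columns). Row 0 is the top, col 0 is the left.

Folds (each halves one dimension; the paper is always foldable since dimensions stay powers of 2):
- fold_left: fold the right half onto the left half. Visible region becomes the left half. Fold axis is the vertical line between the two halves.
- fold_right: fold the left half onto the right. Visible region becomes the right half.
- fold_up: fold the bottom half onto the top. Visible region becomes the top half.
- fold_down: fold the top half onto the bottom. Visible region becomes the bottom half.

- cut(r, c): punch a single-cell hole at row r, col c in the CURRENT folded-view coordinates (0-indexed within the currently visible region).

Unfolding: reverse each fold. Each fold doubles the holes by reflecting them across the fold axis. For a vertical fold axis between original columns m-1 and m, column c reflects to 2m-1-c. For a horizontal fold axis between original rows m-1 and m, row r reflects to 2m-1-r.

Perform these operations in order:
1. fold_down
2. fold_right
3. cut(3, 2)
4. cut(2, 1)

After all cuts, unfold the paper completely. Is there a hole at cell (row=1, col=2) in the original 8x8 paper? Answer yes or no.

Answer: yes

Derivation:
Op 1 fold_down: fold axis h@4; visible region now rows[4,8) x cols[0,8) = 4x8
Op 2 fold_right: fold axis v@4; visible region now rows[4,8) x cols[4,8) = 4x4
Op 3 cut(3, 2): punch at orig (7,6); cuts so far [(7, 6)]; region rows[4,8) x cols[4,8) = 4x4
Op 4 cut(2, 1): punch at orig (6,5); cuts so far [(6, 5), (7, 6)]; region rows[4,8) x cols[4,8) = 4x4
Unfold 1 (reflect across v@4): 4 holes -> [(6, 2), (6, 5), (7, 1), (7, 6)]
Unfold 2 (reflect across h@4): 8 holes -> [(0, 1), (0, 6), (1, 2), (1, 5), (6, 2), (6, 5), (7, 1), (7, 6)]
Holes: [(0, 1), (0, 6), (1, 2), (1, 5), (6, 2), (6, 5), (7, 1), (7, 6)]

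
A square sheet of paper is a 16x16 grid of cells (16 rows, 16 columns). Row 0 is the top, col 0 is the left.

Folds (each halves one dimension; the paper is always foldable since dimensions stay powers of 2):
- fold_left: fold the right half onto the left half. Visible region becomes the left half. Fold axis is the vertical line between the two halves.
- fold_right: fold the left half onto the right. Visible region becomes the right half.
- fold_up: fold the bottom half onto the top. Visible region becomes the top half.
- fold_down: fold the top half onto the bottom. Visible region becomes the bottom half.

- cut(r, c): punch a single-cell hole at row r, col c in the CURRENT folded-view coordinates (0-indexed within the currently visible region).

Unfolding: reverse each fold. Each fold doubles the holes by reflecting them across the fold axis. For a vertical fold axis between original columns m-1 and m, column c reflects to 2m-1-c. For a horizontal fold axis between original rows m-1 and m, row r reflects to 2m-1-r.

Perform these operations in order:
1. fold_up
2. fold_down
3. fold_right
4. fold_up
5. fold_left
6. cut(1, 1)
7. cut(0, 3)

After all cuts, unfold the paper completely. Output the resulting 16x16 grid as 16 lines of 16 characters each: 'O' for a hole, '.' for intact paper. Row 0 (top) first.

Op 1 fold_up: fold axis h@8; visible region now rows[0,8) x cols[0,16) = 8x16
Op 2 fold_down: fold axis h@4; visible region now rows[4,8) x cols[0,16) = 4x16
Op 3 fold_right: fold axis v@8; visible region now rows[4,8) x cols[8,16) = 4x8
Op 4 fold_up: fold axis h@6; visible region now rows[4,6) x cols[8,16) = 2x8
Op 5 fold_left: fold axis v@12; visible region now rows[4,6) x cols[8,12) = 2x4
Op 6 cut(1, 1): punch at orig (5,9); cuts so far [(5, 9)]; region rows[4,6) x cols[8,12) = 2x4
Op 7 cut(0, 3): punch at orig (4,11); cuts so far [(4, 11), (5, 9)]; region rows[4,6) x cols[8,12) = 2x4
Unfold 1 (reflect across v@12): 4 holes -> [(4, 11), (4, 12), (5, 9), (5, 14)]
Unfold 2 (reflect across h@6): 8 holes -> [(4, 11), (4, 12), (5, 9), (5, 14), (6, 9), (6, 14), (7, 11), (7, 12)]
Unfold 3 (reflect across v@8): 16 holes -> [(4, 3), (4, 4), (4, 11), (4, 12), (5, 1), (5, 6), (5, 9), (5, 14), (6, 1), (6, 6), (6, 9), (6, 14), (7, 3), (7, 4), (7, 11), (7, 12)]
Unfold 4 (reflect across h@4): 32 holes -> [(0, 3), (0, 4), (0, 11), (0, 12), (1, 1), (1, 6), (1, 9), (1, 14), (2, 1), (2, 6), (2, 9), (2, 14), (3, 3), (3, 4), (3, 11), (3, 12), (4, 3), (4, 4), (4, 11), (4, 12), (5, 1), (5, 6), (5, 9), (5, 14), (6, 1), (6, 6), (6, 9), (6, 14), (7, 3), (7, 4), (7, 11), (7, 12)]
Unfold 5 (reflect across h@8): 64 holes -> [(0, 3), (0, 4), (0, 11), (0, 12), (1, 1), (1, 6), (1, 9), (1, 14), (2, 1), (2, 6), (2, 9), (2, 14), (3, 3), (3, 4), (3, 11), (3, 12), (4, 3), (4, 4), (4, 11), (4, 12), (5, 1), (5, 6), (5, 9), (5, 14), (6, 1), (6, 6), (6, 9), (6, 14), (7, 3), (7, 4), (7, 11), (7, 12), (8, 3), (8, 4), (8, 11), (8, 12), (9, 1), (9, 6), (9, 9), (9, 14), (10, 1), (10, 6), (10, 9), (10, 14), (11, 3), (11, 4), (11, 11), (11, 12), (12, 3), (12, 4), (12, 11), (12, 12), (13, 1), (13, 6), (13, 9), (13, 14), (14, 1), (14, 6), (14, 9), (14, 14), (15, 3), (15, 4), (15, 11), (15, 12)]

Answer: ...OO......OO...
.O....O..O....O.
.O....O..O....O.
...OO......OO...
...OO......OO...
.O....O..O....O.
.O....O..O....O.
...OO......OO...
...OO......OO...
.O....O..O....O.
.O....O..O....O.
...OO......OO...
...OO......OO...
.O....O..O....O.
.O....O..O....O.
...OO......OO...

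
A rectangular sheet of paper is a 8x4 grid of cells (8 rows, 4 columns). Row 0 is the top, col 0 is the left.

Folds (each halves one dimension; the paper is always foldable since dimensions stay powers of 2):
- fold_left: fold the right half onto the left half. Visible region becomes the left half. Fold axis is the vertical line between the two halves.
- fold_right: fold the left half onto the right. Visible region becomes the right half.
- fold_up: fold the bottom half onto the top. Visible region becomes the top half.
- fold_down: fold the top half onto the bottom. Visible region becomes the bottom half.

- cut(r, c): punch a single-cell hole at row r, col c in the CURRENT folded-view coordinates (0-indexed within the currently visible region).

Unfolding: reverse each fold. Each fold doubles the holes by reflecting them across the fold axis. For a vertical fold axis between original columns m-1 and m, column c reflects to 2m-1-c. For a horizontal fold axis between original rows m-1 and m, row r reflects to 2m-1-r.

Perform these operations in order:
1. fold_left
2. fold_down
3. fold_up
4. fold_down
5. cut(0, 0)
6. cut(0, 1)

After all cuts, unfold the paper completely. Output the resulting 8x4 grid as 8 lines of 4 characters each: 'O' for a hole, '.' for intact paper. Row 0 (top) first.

Op 1 fold_left: fold axis v@2; visible region now rows[0,8) x cols[0,2) = 8x2
Op 2 fold_down: fold axis h@4; visible region now rows[4,8) x cols[0,2) = 4x2
Op 3 fold_up: fold axis h@6; visible region now rows[4,6) x cols[0,2) = 2x2
Op 4 fold_down: fold axis h@5; visible region now rows[5,6) x cols[0,2) = 1x2
Op 5 cut(0, 0): punch at orig (5,0); cuts so far [(5, 0)]; region rows[5,6) x cols[0,2) = 1x2
Op 6 cut(0, 1): punch at orig (5,1); cuts so far [(5, 0), (5, 1)]; region rows[5,6) x cols[0,2) = 1x2
Unfold 1 (reflect across h@5): 4 holes -> [(4, 0), (4, 1), (5, 0), (5, 1)]
Unfold 2 (reflect across h@6): 8 holes -> [(4, 0), (4, 1), (5, 0), (5, 1), (6, 0), (6, 1), (7, 0), (7, 1)]
Unfold 3 (reflect across h@4): 16 holes -> [(0, 0), (0, 1), (1, 0), (1, 1), (2, 0), (2, 1), (3, 0), (3, 1), (4, 0), (4, 1), (5, 0), (5, 1), (6, 0), (6, 1), (7, 0), (7, 1)]
Unfold 4 (reflect across v@2): 32 holes -> [(0, 0), (0, 1), (0, 2), (0, 3), (1, 0), (1, 1), (1, 2), (1, 3), (2, 0), (2, 1), (2, 2), (2, 3), (3, 0), (3, 1), (3, 2), (3, 3), (4, 0), (4, 1), (4, 2), (4, 3), (5, 0), (5, 1), (5, 2), (5, 3), (6, 0), (6, 1), (6, 2), (6, 3), (7, 0), (7, 1), (7, 2), (7, 3)]

Answer: OOOO
OOOO
OOOO
OOOO
OOOO
OOOO
OOOO
OOOO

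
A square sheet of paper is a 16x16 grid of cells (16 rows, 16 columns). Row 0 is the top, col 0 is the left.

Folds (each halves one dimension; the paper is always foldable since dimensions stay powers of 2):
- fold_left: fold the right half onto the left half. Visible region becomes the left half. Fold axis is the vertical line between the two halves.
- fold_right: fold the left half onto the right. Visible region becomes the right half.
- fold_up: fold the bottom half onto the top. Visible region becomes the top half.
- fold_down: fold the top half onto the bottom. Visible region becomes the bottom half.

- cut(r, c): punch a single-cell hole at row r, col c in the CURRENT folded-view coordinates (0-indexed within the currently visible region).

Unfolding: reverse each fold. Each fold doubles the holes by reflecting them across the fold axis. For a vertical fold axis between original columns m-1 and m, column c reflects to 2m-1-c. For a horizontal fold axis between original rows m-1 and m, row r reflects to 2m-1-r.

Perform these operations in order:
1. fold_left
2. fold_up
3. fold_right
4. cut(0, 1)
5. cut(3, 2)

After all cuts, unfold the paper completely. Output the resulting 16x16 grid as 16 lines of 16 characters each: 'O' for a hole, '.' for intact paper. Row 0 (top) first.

Answer: ..O..O....O..O..
................
................
.O....O..O....O.
................
................
................
................
................
................
................
................
.O....O..O....O.
................
................
..O..O....O..O..

Derivation:
Op 1 fold_left: fold axis v@8; visible region now rows[0,16) x cols[0,8) = 16x8
Op 2 fold_up: fold axis h@8; visible region now rows[0,8) x cols[0,8) = 8x8
Op 3 fold_right: fold axis v@4; visible region now rows[0,8) x cols[4,8) = 8x4
Op 4 cut(0, 1): punch at orig (0,5); cuts so far [(0, 5)]; region rows[0,8) x cols[4,8) = 8x4
Op 5 cut(3, 2): punch at orig (3,6); cuts so far [(0, 5), (3, 6)]; region rows[0,8) x cols[4,8) = 8x4
Unfold 1 (reflect across v@4): 4 holes -> [(0, 2), (0, 5), (3, 1), (3, 6)]
Unfold 2 (reflect across h@8): 8 holes -> [(0, 2), (0, 5), (3, 1), (3, 6), (12, 1), (12, 6), (15, 2), (15, 5)]
Unfold 3 (reflect across v@8): 16 holes -> [(0, 2), (0, 5), (0, 10), (0, 13), (3, 1), (3, 6), (3, 9), (3, 14), (12, 1), (12, 6), (12, 9), (12, 14), (15, 2), (15, 5), (15, 10), (15, 13)]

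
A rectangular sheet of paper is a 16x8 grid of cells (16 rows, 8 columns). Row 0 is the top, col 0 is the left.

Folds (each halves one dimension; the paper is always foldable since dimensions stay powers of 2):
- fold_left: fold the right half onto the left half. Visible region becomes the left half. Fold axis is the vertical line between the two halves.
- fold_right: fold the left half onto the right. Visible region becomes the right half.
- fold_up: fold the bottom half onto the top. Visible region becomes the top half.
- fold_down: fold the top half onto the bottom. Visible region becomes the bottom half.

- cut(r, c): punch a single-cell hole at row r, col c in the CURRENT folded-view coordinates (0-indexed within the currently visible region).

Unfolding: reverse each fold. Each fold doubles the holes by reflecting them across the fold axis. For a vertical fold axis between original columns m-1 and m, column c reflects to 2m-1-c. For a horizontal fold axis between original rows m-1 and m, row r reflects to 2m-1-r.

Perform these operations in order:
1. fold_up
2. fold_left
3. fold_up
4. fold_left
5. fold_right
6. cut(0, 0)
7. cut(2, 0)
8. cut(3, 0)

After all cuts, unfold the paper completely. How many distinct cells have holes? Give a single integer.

Answer: 96

Derivation:
Op 1 fold_up: fold axis h@8; visible region now rows[0,8) x cols[0,8) = 8x8
Op 2 fold_left: fold axis v@4; visible region now rows[0,8) x cols[0,4) = 8x4
Op 3 fold_up: fold axis h@4; visible region now rows[0,4) x cols[0,4) = 4x4
Op 4 fold_left: fold axis v@2; visible region now rows[0,4) x cols[0,2) = 4x2
Op 5 fold_right: fold axis v@1; visible region now rows[0,4) x cols[1,2) = 4x1
Op 6 cut(0, 0): punch at orig (0,1); cuts so far [(0, 1)]; region rows[0,4) x cols[1,2) = 4x1
Op 7 cut(2, 0): punch at orig (2,1); cuts so far [(0, 1), (2, 1)]; region rows[0,4) x cols[1,2) = 4x1
Op 8 cut(3, 0): punch at orig (3,1); cuts so far [(0, 1), (2, 1), (3, 1)]; region rows[0,4) x cols[1,2) = 4x1
Unfold 1 (reflect across v@1): 6 holes -> [(0, 0), (0, 1), (2, 0), (2, 1), (3, 0), (3, 1)]
Unfold 2 (reflect across v@2): 12 holes -> [(0, 0), (0, 1), (0, 2), (0, 3), (2, 0), (2, 1), (2, 2), (2, 3), (3, 0), (3, 1), (3, 2), (3, 3)]
Unfold 3 (reflect across h@4): 24 holes -> [(0, 0), (0, 1), (0, 2), (0, 3), (2, 0), (2, 1), (2, 2), (2, 3), (3, 0), (3, 1), (3, 2), (3, 3), (4, 0), (4, 1), (4, 2), (4, 3), (5, 0), (5, 1), (5, 2), (5, 3), (7, 0), (7, 1), (7, 2), (7, 3)]
Unfold 4 (reflect across v@4): 48 holes -> [(0, 0), (0, 1), (0, 2), (0, 3), (0, 4), (0, 5), (0, 6), (0, 7), (2, 0), (2, 1), (2, 2), (2, 3), (2, 4), (2, 5), (2, 6), (2, 7), (3, 0), (3, 1), (3, 2), (3, 3), (3, 4), (3, 5), (3, 6), (3, 7), (4, 0), (4, 1), (4, 2), (4, 3), (4, 4), (4, 5), (4, 6), (4, 7), (5, 0), (5, 1), (5, 2), (5, 3), (5, 4), (5, 5), (5, 6), (5, 7), (7, 0), (7, 1), (7, 2), (7, 3), (7, 4), (7, 5), (7, 6), (7, 7)]
Unfold 5 (reflect across h@8): 96 holes -> [(0, 0), (0, 1), (0, 2), (0, 3), (0, 4), (0, 5), (0, 6), (0, 7), (2, 0), (2, 1), (2, 2), (2, 3), (2, 4), (2, 5), (2, 6), (2, 7), (3, 0), (3, 1), (3, 2), (3, 3), (3, 4), (3, 5), (3, 6), (3, 7), (4, 0), (4, 1), (4, 2), (4, 3), (4, 4), (4, 5), (4, 6), (4, 7), (5, 0), (5, 1), (5, 2), (5, 3), (5, 4), (5, 5), (5, 6), (5, 7), (7, 0), (7, 1), (7, 2), (7, 3), (7, 4), (7, 5), (7, 6), (7, 7), (8, 0), (8, 1), (8, 2), (8, 3), (8, 4), (8, 5), (8, 6), (8, 7), (10, 0), (10, 1), (10, 2), (10, 3), (10, 4), (10, 5), (10, 6), (10, 7), (11, 0), (11, 1), (11, 2), (11, 3), (11, 4), (11, 5), (11, 6), (11, 7), (12, 0), (12, 1), (12, 2), (12, 3), (12, 4), (12, 5), (12, 6), (12, 7), (13, 0), (13, 1), (13, 2), (13, 3), (13, 4), (13, 5), (13, 6), (13, 7), (15, 0), (15, 1), (15, 2), (15, 3), (15, 4), (15, 5), (15, 6), (15, 7)]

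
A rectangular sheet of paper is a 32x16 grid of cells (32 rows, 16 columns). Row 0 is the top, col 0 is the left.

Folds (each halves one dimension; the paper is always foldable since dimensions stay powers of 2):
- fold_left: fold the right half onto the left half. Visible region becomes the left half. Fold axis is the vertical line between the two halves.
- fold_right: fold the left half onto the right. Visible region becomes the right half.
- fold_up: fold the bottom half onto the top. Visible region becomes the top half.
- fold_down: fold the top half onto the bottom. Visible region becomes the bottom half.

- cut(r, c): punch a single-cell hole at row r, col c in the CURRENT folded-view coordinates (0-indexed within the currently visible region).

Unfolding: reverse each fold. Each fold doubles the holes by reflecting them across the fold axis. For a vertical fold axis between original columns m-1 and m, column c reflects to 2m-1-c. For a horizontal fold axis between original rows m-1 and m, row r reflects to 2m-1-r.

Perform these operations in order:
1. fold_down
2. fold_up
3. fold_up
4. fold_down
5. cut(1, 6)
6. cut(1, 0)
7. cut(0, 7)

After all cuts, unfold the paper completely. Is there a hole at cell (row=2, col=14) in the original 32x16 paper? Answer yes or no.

Answer: no

Derivation:
Op 1 fold_down: fold axis h@16; visible region now rows[16,32) x cols[0,16) = 16x16
Op 2 fold_up: fold axis h@24; visible region now rows[16,24) x cols[0,16) = 8x16
Op 3 fold_up: fold axis h@20; visible region now rows[16,20) x cols[0,16) = 4x16
Op 4 fold_down: fold axis h@18; visible region now rows[18,20) x cols[0,16) = 2x16
Op 5 cut(1, 6): punch at orig (19,6); cuts so far [(19, 6)]; region rows[18,20) x cols[0,16) = 2x16
Op 6 cut(1, 0): punch at orig (19,0); cuts so far [(19, 0), (19, 6)]; region rows[18,20) x cols[0,16) = 2x16
Op 7 cut(0, 7): punch at orig (18,7); cuts so far [(18, 7), (19, 0), (19, 6)]; region rows[18,20) x cols[0,16) = 2x16
Unfold 1 (reflect across h@18): 6 holes -> [(16, 0), (16, 6), (17, 7), (18, 7), (19, 0), (19, 6)]
Unfold 2 (reflect across h@20): 12 holes -> [(16, 0), (16, 6), (17, 7), (18, 7), (19, 0), (19, 6), (20, 0), (20, 6), (21, 7), (22, 7), (23, 0), (23, 6)]
Unfold 3 (reflect across h@24): 24 holes -> [(16, 0), (16, 6), (17, 7), (18, 7), (19, 0), (19, 6), (20, 0), (20, 6), (21, 7), (22, 7), (23, 0), (23, 6), (24, 0), (24, 6), (25, 7), (26, 7), (27, 0), (27, 6), (28, 0), (28, 6), (29, 7), (30, 7), (31, 0), (31, 6)]
Unfold 4 (reflect across h@16): 48 holes -> [(0, 0), (0, 6), (1, 7), (2, 7), (3, 0), (3, 6), (4, 0), (4, 6), (5, 7), (6, 7), (7, 0), (7, 6), (8, 0), (8, 6), (9, 7), (10, 7), (11, 0), (11, 6), (12, 0), (12, 6), (13, 7), (14, 7), (15, 0), (15, 6), (16, 0), (16, 6), (17, 7), (18, 7), (19, 0), (19, 6), (20, 0), (20, 6), (21, 7), (22, 7), (23, 0), (23, 6), (24, 0), (24, 6), (25, 7), (26, 7), (27, 0), (27, 6), (28, 0), (28, 6), (29, 7), (30, 7), (31, 0), (31, 6)]
Holes: [(0, 0), (0, 6), (1, 7), (2, 7), (3, 0), (3, 6), (4, 0), (4, 6), (5, 7), (6, 7), (7, 0), (7, 6), (8, 0), (8, 6), (9, 7), (10, 7), (11, 0), (11, 6), (12, 0), (12, 6), (13, 7), (14, 7), (15, 0), (15, 6), (16, 0), (16, 6), (17, 7), (18, 7), (19, 0), (19, 6), (20, 0), (20, 6), (21, 7), (22, 7), (23, 0), (23, 6), (24, 0), (24, 6), (25, 7), (26, 7), (27, 0), (27, 6), (28, 0), (28, 6), (29, 7), (30, 7), (31, 0), (31, 6)]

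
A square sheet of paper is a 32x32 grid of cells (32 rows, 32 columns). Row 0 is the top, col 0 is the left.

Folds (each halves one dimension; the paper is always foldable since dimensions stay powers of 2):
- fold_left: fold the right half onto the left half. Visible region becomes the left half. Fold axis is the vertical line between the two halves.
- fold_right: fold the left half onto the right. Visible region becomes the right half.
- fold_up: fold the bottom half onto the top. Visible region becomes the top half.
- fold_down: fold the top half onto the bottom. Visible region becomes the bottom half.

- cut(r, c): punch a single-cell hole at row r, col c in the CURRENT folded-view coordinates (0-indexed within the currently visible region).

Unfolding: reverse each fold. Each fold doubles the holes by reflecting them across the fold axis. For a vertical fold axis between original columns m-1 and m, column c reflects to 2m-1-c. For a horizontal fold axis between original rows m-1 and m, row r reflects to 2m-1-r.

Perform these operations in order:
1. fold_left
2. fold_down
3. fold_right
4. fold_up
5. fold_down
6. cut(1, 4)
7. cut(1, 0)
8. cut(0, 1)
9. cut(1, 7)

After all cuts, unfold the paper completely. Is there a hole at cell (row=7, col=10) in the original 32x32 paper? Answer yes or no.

Answer: no

Derivation:
Op 1 fold_left: fold axis v@16; visible region now rows[0,32) x cols[0,16) = 32x16
Op 2 fold_down: fold axis h@16; visible region now rows[16,32) x cols[0,16) = 16x16
Op 3 fold_right: fold axis v@8; visible region now rows[16,32) x cols[8,16) = 16x8
Op 4 fold_up: fold axis h@24; visible region now rows[16,24) x cols[8,16) = 8x8
Op 5 fold_down: fold axis h@20; visible region now rows[20,24) x cols[8,16) = 4x8
Op 6 cut(1, 4): punch at orig (21,12); cuts so far [(21, 12)]; region rows[20,24) x cols[8,16) = 4x8
Op 7 cut(1, 0): punch at orig (21,8); cuts so far [(21, 8), (21, 12)]; region rows[20,24) x cols[8,16) = 4x8
Op 8 cut(0, 1): punch at orig (20,9); cuts so far [(20, 9), (21, 8), (21, 12)]; region rows[20,24) x cols[8,16) = 4x8
Op 9 cut(1, 7): punch at orig (21,15); cuts so far [(20, 9), (21, 8), (21, 12), (21, 15)]; region rows[20,24) x cols[8,16) = 4x8
Unfold 1 (reflect across h@20): 8 holes -> [(18, 8), (18, 12), (18, 15), (19, 9), (20, 9), (21, 8), (21, 12), (21, 15)]
Unfold 2 (reflect across h@24): 16 holes -> [(18, 8), (18, 12), (18, 15), (19, 9), (20, 9), (21, 8), (21, 12), (21, 15), (26, 8), (26, 12), (26, 15), (27, 9), (28, 9), (29, 8), (29, 12), (29, 15)]
Unfold 3 (reflect across v@8): 32 holes -> [(18, 0), (18, 3), (18, 7), (18, 8), (18, 12), (18, 15), (19, 6), (19, 9), (20, 6), (20, 9), (21, 0), (21, 3), (21, 7), (21, 8), (21, 12), (21, 15), (26, 0), (26, 3), (26, 7), (26, 8), (26, 12), (26, 15), (27, 6), (27, 9), (28, 6), (28, 9), (29, 0), (29, 3), (29, 7), (29, 8), (29, 12), (29, 15)]
Unfold 4 (reflect across h@16): 64 holes -> [(2, 0), (2, 3), (2, 7), (2, 8), (2, 12), (2, 15), (3, 6), (3, 9), (4, 6), (4, 9), (5, 0), (5, 3), (5, 7), (5, 8), (5, 12), (5, 15), (10, 0), (10, 3), (10, 7), (10, 8), (10, 12), (10, 15), (11, 6), (11, 9), (12, 6), (12, 9), (13, 0), (13, 3), (13, 7), (13, 8), (13, 12), (13, 15), (18, 0), (18, 3), (18, 7), (18, 8), (18, 12), (18, 15), (19, 6), (19, 9), (20, 6), (20, 9), (21, 0), (21, 3), (21, 7), (21, 8), (21, 12), (21, 15), (26, 0), (26, 3), (26, 7), (26, 8), (26, 12), (26, 15), (27, 6), (27, 9), (28, 6), (28, 9), (29, 0), (29, 3), (29, 7), (29, 8), (29, 12), (29, 15)]
Unfold 5 (reflect across v@16): 128 holes -> [(2, 0), (2, 3), (2, 7), (2, 8), (2, 12), (2, 15), (2, 16), (2, 19), (2, 23), (2, 24), (2, 28), (2, 31), (3, 6), (3, 9), (3, 22), (3, 25), (4, 6), (4, 9), (4, 22), (4, 25), (5, 0), (5, 3), (5, 7), (5, 8), (5, 12), (5, 15), (5, 16), (5, 19), (5, 23), (5, 24), (5, 28), (5, 31), (10, 0), (10, 3), (10, 7), (10, 8), (10, 12), (10, 15), (10, 16), (10, 19), (10, 23), (10, 24), (10, 28), (10, 31), (11, 6), (11, 9), (11, 22), (11, 25), (12, 6), (12, 9), (12, 22), (12, 25), (13, 0), (13, 3), (13, 7), (13, 8), (13, 12), (13, 15), (13, 16), (13, 19), (13, 23), (13, 24), (13, 28), (13, 31), (18, 0), (18, 3), (18, 7), (18, 8), (18, 12), (18, 15), (18, 16), (18, 19), (18, 23), (18, 24), (18, 28), (18, 31), (19, 6), (19, 9), (19, 22), (19, 25), (20, 6), (20, 9), (20, 22), (20, 25), (21, 0), (21, 3), (21, 7), (21, 8), (21, 12), (21, 15), (21, 16), (21, 19), (21, 23), (21, 24), (21, 28), (21, 31), (26, 0), (26, 3), (26, 7), (26, 8), (26, 12), (26, 15), (26, 16), (26, 19), (26, 23), (26, 24), (26, 28), (26, 31), (27, 6), (27, 9), (27, 22), (27, 25), (28, 6), (28, 9), (28, 22), (28, 25), (29, 0), (29, 3), (29, 7), (29, 8), (29, 12), (29, 15), (29, 16), (29, 19), (29, 23), (29, 24), (29, 28), (29, 31)]
Holes: [(2, 0), (2, 3), (2, 7), (2, 8), (2, 12), (2, 15), (2, 16), (2, 19), (2, 23), (2, 24), (2, 28), (2, 31), (3, 6), (3, 9), (3, 22), (3, 25), (4, 6), (4, 9), (4, 22), (4, 25), (5, 0), (5, 3), (5, 7), (5, 8), (5, 12), (5, 15), (5, 16), (5, 19), (5, 23), (5, 24), (5, 28), (5, 31), (10, 0), (10, 3), (10, 7), (10, 8), (10, 12), (10, 15), (10, 16), (10, 19), (10, 23), (10, 24), (10, 28), (10, 31), (11, 6), (11, 9), (11, 22), (11, 25), (12, 6), (12, 9), (12, 22), (12, 25), (13, 0), (13, 3), (13, 7), (13, 8), (13, 12), (13, 15), (13, 16), (13, 19), (13, 23), (13, 24), (13, 28), (13, 31), (18, 0), (18, 3), (18, 7), (18, 8), (18, 12), (18, 15), (18, 16), (18, 19), (18, 23), (18, 24), (18, 28), (18, 31), (19, 6), (19, 9), (19, 22), (19, 25), (20, 6), (20, 9), (20, 22), (20, 25), (21, 0), (21, 3), (21, 7), (21, 8), (21, 12), (21, 15), (21, 16), (21, 19), (21, 23), (21, 24), (21, 28), (21, 31), (26, 0), (26, 3), (26, 7), (26, 8), (26, 12), (26, 15), (26, 16), (26, 19), (26, 23), (26, 24), (26, 28), (26, 31), (27, 6), (27, 9), (27, 22), (27, 25), (28, 6), (28, 9), (28, 22), (28, 25), (29, 0), (29, 3), (29, 7), (29, 8), (29, 12), (29, 15), (29, 16), (29, 19), (29, 23), (29, 24), (29, 28), (29, 31)]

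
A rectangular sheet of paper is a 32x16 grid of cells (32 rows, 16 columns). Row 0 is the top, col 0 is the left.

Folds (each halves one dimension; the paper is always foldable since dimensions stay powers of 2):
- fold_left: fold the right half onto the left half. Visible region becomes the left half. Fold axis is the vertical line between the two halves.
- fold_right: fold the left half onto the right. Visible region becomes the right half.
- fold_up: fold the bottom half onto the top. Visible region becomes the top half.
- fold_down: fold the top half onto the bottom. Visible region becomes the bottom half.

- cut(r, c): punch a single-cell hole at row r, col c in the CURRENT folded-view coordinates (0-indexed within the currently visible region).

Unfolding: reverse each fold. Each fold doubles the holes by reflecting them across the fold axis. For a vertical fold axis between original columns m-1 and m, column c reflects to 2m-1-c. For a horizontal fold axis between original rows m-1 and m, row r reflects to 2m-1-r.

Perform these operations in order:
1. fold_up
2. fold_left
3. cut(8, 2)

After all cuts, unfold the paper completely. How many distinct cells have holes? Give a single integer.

Op 1 fold_up: fold axis h@16; visible region now rows[0,16) x cols[0,16) = 16x16
Op 2 fold_left: fold axis v@8; visible region now rows[0,16) x cols[0,8) = 16x8
Op 3 cut(8, 2): punch at orig (8,2); cuts so far [(8, 2)]; region rows[0,16) x cols[0,8) = 16x8
Unfold 1 (reflect across v@8): 2 holes -> [(8, 2), (8, 13)]
Unfold 2 (reflect across h@16): 4 holes -> [(8, 2), (8, 13), (23, 2), (23, 13)]

Answer: 4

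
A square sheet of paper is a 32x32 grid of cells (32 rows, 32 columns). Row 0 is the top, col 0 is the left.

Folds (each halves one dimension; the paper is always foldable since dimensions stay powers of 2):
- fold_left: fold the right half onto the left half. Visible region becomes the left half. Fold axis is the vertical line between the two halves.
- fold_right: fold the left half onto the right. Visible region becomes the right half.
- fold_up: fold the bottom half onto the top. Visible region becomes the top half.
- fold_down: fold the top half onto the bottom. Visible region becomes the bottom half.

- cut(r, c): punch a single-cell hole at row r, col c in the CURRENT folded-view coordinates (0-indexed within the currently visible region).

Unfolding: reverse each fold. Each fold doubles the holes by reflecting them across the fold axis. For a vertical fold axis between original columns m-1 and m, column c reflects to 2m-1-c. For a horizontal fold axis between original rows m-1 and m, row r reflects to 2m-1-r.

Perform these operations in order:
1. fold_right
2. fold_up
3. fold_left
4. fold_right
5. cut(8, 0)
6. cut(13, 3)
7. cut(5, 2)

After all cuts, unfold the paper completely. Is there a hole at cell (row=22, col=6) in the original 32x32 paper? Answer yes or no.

Answer: no

Derivation:
Op 1 fold_right: fold axis v@16; visible region now rows[0,32) x cols[16,32) = 32x16
Op 2 fold_up: fold axis h@16; visible region now rows[0,16) x cols[16,32) = 16x16
Op 3 fold_left: fold axis v@24; visible region now rows[0,16) x cols[16,24) = 16x8
Op 4 fold_right: fold axis v@20; visible region now rows[0,16) x cols[20,24) = 16x4
Op 5 cut(8, 0): punch at orig (8,20); cuts so far [(8, 20)]; region rows[0,16) x cols[20,24) = 16x4
Op 6 cut(13, 3): punch at orig (13,23); cuts so far [(8, 20), (13, 23)]; region rows[0,16) x cols[20,24) = 16x4
Op 7 cut(5, 2): punch at orig (5,22); cuts so far [(5, 22), (8, 20), (13, 23)]; region rows[0,16) x cols[20,24) = 16x4
Unfold 1 (reflect across v@20): 6 holes -> [(5, 17), (5, 22), (8, 19), (8, 20), (13, 16), (13, 23)]
Unfold 2 (reflect across v@24): 12 holes -> [(5, 17), (5, 22), (5, 25), (5, 30), (8, 19), (8, 20), (8, 27), (8, 28), (13, 16), (13, 23), (13, 24), (13, 31)]
Unfold 3 (reflect across h@16): 24 holes -> [(5, 17), (5, 22), (5, 25), (5, 30), (8, 19), (8, 20), (8, 27), (8, 28), (13, 16), (13, 23), (13, 24), (13, 31), (18, 16), (18, 23), (18, 24), (18, 31), (23, 19), (23, 20), (23, 27), (23, 28), (26, 17), (26, 22), (26, 25), (26, 30)]
Unfold 4 (reflect across v@16): 48 holes -> [(5, 1), (5, 6), (5, 9), (5, 14), (5, 17), (5, 22), (5, 25), (5, 30), (8, 3), (8, 4), (8, 11), (8, 12), (8, 19), (8, 20), (8, 27), (8, 28), (13, 0), (13, 7), (13, 8), (13, 15), (13, 16), (13, 23), (13, 24), (13, 31), (18, 0), (18, 7), (18, 8), (18, 15), (18, 16), (18, 23), (18, 24), (18, 31), (23, 3), (23, 4), (23, 11), (23, 12), (23, 19), (23, 20), (23, 27), (23, 28), (26, 1), (26, 6), (26, 9), (26, 14), (26, 17), (26, 22), (26, 25), (26, 30)]
Holes: [(5, 1), (5, 6), (5, 9), (5, 14), (5, 17), (5, 22), (5, 25), (5, 30), (8, 3), (8, 4), (8, 11), (8, 12), (8, 19), (8, 20), (8, 27), (8, 28), (13, 0), (13, 7), (13, 8), (13, 15), (13, 16), (13, 23), (13, 24), (13, 31), (18, 0), (18, 7), (18, 8), (18, 15), (18, 16), (18, 23), (18, 24), (18, 31), (23, 3), (23, 4), (23, 11), (23, 12), (23, 19), (23, 20), (23, 27), (23, 28), (26, 1), (26, 6), (26, 9), (26, 14), (26, 17), (26, 22), (26, 25), (26, 30)]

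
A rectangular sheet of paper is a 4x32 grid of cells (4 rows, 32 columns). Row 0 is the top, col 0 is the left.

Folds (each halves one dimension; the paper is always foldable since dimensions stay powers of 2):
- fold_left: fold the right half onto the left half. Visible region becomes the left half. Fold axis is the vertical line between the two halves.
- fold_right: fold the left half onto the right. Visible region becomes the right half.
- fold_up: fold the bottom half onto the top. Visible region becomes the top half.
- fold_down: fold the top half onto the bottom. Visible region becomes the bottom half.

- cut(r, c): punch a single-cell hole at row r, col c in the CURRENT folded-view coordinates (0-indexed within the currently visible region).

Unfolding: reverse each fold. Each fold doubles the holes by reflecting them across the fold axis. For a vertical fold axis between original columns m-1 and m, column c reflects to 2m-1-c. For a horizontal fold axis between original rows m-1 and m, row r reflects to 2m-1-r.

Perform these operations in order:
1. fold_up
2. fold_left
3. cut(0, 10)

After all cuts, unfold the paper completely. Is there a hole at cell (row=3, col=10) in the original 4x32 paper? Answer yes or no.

Answer: yes

Derivation:
Op 1 fold_up: fold axis h@2; visible region now rows[0,2) x cols[0,32) = 2x32
Op 2 fold_left: fold axis v@16; visible region now rows[0,2) x cols[0,16) = 2x16
Op 3 cut(0, 10): punch at orig (0,10); cuts so far [(0, 10)]; region rows[0,2) x cols[0,16) = 2x16
Unfold 1 (reflect across v@16): 2 holes -> [(0, 10), (0, 21)]
Unfold 2 (reflect across h@2): 4 holes -> [(0, 10), (0, 21), (3, 10), (3, 21)]
Holes: [(0, 10), (0, 21), (3, 10), (3, 21)]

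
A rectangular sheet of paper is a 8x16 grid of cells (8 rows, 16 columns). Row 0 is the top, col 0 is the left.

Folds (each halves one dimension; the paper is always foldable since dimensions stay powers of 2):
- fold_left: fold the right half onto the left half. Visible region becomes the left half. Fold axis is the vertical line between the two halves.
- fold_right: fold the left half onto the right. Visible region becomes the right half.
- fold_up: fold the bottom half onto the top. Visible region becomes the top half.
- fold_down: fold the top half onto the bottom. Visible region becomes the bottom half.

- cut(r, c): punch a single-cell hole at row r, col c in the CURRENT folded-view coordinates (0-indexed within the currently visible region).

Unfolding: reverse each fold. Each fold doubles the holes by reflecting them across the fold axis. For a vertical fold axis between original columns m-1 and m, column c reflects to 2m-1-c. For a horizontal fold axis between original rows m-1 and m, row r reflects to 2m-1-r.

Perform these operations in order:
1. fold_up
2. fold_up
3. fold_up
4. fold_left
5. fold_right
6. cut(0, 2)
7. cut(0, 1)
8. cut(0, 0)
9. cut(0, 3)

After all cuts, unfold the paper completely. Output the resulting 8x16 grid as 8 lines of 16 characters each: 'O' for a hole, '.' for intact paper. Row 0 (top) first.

Answer: OOOOOOOOOOOOOOOO
OOOOOOOOOOOOOOOO
OOOOOOOOOOOOOOOO
OOOOOOOOOOOOOOOO
OOOOOOOOOOOOOOOO
OOOOOOOOOOOOOOOO
OOOOOOOOOOOOOOOO
OOOOOOOOOOOOOOOO

Derivation:
Op 1 fold_up: fold axis h@4; visible region now rows[0,4) x cols[0,16) = 4x16
Op 2 fold_up: fold axis h@2; visible region now rows[0,2) x cols[0,16) = 2x16
Op 3 fold_up: fold axis h@1; visible region now rows[0,1) x cols[0,16) = 1x16
Op 4 fold_left: fold axis v@8; visible region now rows[0,1) x cols[0,8) = 1x8
Op 5 fold_right: fold axis v@4; visible region now rows[0,1) x cols[4,8) = 1x4
Op 6 cut(0, 2): punch at orig (0,6); cuts so far [(0, 6)]; region rows[0,1) x cols[4,8) = 1x4
Op 7 cut(0, 1): punch at orig (0,5); cuts so far [(0, 5), (0, 6)]; region rows[0,1) x cols[4,8) = 1x4
Op 8 cut(0, 0): punch at orig (0,4); cuts so far [(0, 4), (0, 5), (0, 6)]; region rows[0,1) x cols[4,8) = 1x4
Op 9 cut(0, 3): punch at orig (0,7); cuts so far [(0, 4), (0, 5), (0, 6), (0, 7)]; region rows[0,1) x cols[4,8) = 1x4
Unfold 1 (reflect across v@4): 8 holes -> [(0, 0), (0, 1), (0, 2), (0, 3), (0, 4), (0, 5), (0, 6), (0, 7)]
Unfold 2 (reflect across v@8): 16 holes -> [(0, 0), (0, 1), (0, 2), (0, 3), (0, 4), (0, 5), (0, 6), (0, 7), (0, 8), (0, 9), (0, 10), (0, 11), (0, 12), (0, 13), (0, 14), (0, 15)]
Unfold 3 (reflect across h@1): 32 holes -> [(0, 0), (0, 1), (0, 2), (0, 3), (0, 4), (0, 5), (0, 6), (0, 7), (0, 8), (0, 9), (0, 10), (0, 11), (0, 12), (0, 13), (0, 14), (0, 15), (1, 0), (1, 1), (1, 2), (1, 3), (1, 4), (1, 5), (1, 6), (1, 7), (1, 8), (1, 9), (1, 10), (1, 11), (1, 12), (1, 13), (1, 14), (1, 15)]
Unfold 4 (reflect across h@2): 64 holes -> [(0, 0), (0, 1), (0, 2), (0, 3), (0, 4), (0, 5), (0, 6), (0, 7), (0, 8), (0, 9), (0, 10), (0, 11), (0, 12), (0, 13), (0, 14), (0, 15), (1, 0), (1, 1), (1, 2), (1, 3), (1, 4), (1, 5), (1, 6), (1, 7), (1, 8), (1, 9), (1, 10), (1, 11), (1, 12), (1, 13), (1, 14), (1, 15), (2, 0), (2, 1), (2, 2), (2, 3), (2, 4), (2, 5), (2, 6), (2, 7), (2, 8), (2, 9), (2, 10), (2, 11), (2, 12), (2, 13), (2, 14), (2, 15), (3, 0), (3, 1), (3, 2), (3, 3), (3, 4), (3, 5), (3, 6), (3, 7), (3, 8), (3, 9), (3, 10), (3, 11), (3, 12), (3, 13), (3, 14), (3, 15)]
Unfold 5 (reflect across h@4): 128 holes -> [(0, 0), (0, 1), (0, 2), (0, 3), (0, 4), (0, 5), (0, 6), (0, 7), (0, 8), (0, 9), (0, 10), (0, 11), (0, 12), (0, 13), (0, 14), (0, 15), (1, 0), (1, 1), (1, 2), (1, 3), (1, 4), (1, 5), (1, 6), (1, 7), (1, 8), (1, 9), (1, 10), (1, 11), (1, 12), (1, 13), (1, 14), (1, 15), (2, 0), (2, 1), (2, 2), (2, 3), (2, 4), (2, 5), (2, 6), (2, 7), (2, 8), (2, 9), (2, 10), (2, 11), (2, 12), (2, 13), (2, 14), (2, 15), (3, 0), (3, 1), (3, 2), (3, 3), (3, 4), (3, 5), (3, 6), (3, 7), (3, 8), (3, 9), (3, 10), (3, 11), (3, 12), (3, 13), (3, 14), (3, 15), (4, 0), (4, 1), (4, 2), (4, 3), (4, 4), (4, 5), (4, 6), (4, 7), (4, 8), (4, 9), (4, 10), (4, 11), (4, 12), (4, 13), (4, 14), (4, 15), (5, 0), (5, 1), (5, 2), (5, 3), (5, 4), (5, 5), (5, 6), (5, 7), (5, 8), (5, 9), (5, 10), (5, 11), (5, 12), (5, 13), (5, 14), (5, 15), (6, 0), (6, 1), (6, 2), (6, 3), (6, 4), (6, 5), (6, 6), (6, 7), (6, 8), (6, 9), (6, 10), (6, 11), (6, 12), (6, 13), (6, 14), (6, 15), (7, 0), (7, 1), (7, 2), (7, 3), (7, 4), (7, 5), (7, 6), (7, 7), (7, 8), (7, 9), (7, 10), (7, 11), (7, 12), (7, 13), (7, 14), (7, 15)]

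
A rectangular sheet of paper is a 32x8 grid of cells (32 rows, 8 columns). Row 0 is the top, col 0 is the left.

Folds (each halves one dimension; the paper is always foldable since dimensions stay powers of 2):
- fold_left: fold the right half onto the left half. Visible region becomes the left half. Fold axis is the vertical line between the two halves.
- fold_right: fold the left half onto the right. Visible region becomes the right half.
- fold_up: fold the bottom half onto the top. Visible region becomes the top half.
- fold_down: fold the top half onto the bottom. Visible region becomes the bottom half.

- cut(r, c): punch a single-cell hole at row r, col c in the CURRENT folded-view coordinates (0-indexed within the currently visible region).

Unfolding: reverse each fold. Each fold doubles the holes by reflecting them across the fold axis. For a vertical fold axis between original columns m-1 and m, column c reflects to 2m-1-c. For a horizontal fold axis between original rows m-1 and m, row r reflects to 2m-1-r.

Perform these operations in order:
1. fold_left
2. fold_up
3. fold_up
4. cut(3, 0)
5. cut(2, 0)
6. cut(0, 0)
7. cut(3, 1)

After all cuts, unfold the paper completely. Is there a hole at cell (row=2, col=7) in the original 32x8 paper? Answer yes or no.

Answer: yes

Derivation:
Op 1 fold_left: fold axis v@4; visible region now rows[0,32) x cols[0,4) = 32x4
Op 2 fold_up: fold axis h@16; visible region now rows[0,16) x cols[0,4) = 16x4
Op 3 fold_up: fold axis h@8; visible region now rows[0,8) x cols[0,4) = 8x4
Op 4 cut(3, 0): punch at orig (3,0); cuts so far [(3, 0)]; region rows[0,8) x cols[0,4) = 8x4
Op 5 cut(2, 0): punch at orig (2,0); cuts so far [(2, 0), (3, 0)]; region rows[0,8) x cols[0,4) = 8x4
Op 6 cut(0, 0): punch at orig (0,0); cuts so far [(0, 0), (2, 0), (3, 0)]; region rows[0,8) x cols[0,4) = 8x4
Op 7 cut(3, 1): punch at orig (3,1); cuts so far [(0, 0), (2, 0), (3, 0), (3, 1)]; region rows[0,8) x cols[0,4) = 8x4
Unfold 1 (reflect across h@8): 8 holes -> [(0, 0), (2, 0), (3, 0), (3, 1), (12, 0), (12, 1), (13, 0), (15, 0)]
Unfold 2 (reflect across h@16): 16 holes -> [(0, 0), (2, 0), (3, 0), (3, 1), (12, 0), (12, 1), (13, 0), (15, 0), (16, 0), (18, 0), (19, 0), (19, 1), (28, 0), (28, 1), (29, 0), (31, 0)]
Unfold 3 (reflect across v@4): 32 holes -> [(0, 0), (0, 7), (2, 0), (2, 7), (3, 0), (3, 1), (3, 6), (3, 7), (12, 0), (12, 1), (12, 6), (12, 7), (13, 0), (13, 7), (15, 0), (15, 7), (16, 0), (16, 7), (18, 0), (18, 7), (19, 0), (19, 1), (19, 6), (19, 7), (28, 0), (28, 1), (28, 6), (28, 7), (29, 0), (29, 7), (31, 0), (31, 7)]
Holes: [(0, 0), (0, 7), (2, 0), (2, 7), (3, 0), (3, 1), (3, 6), (3, 7), (12, 0), (12, 1), (12, 6), (12, 7), (13, 0), (13, 7), (15, 0), (15, 7), (16, 0), (16, 7), (18, 0), (18, 7), (19, 0), (19, 1), (19, 6), (19, 7), (28, 0), (28, 1), (28, 6), (28, 7), (29, 0), (29, 7), (31, 0), (31, 7)]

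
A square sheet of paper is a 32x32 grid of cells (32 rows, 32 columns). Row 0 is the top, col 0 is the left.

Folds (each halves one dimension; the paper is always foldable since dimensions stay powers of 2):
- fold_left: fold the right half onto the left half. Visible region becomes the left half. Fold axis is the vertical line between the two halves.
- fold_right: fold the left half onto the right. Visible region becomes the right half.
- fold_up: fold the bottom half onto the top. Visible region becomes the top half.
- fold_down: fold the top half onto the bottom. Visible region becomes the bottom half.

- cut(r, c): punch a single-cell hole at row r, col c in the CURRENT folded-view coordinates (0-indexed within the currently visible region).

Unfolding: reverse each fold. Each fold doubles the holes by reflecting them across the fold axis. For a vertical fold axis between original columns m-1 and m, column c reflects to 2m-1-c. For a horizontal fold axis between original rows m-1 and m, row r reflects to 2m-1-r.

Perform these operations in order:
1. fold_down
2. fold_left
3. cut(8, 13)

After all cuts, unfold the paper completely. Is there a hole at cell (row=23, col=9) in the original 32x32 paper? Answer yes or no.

Op 1 fold_down: fold axis h@16; visible region now rows[16,32) x cols[0,32) = 16x32
Op 2 fold_left: fold axis v@16; visible region now rows[16,32) x cols[0,16) = 16x16
Op 3 cut(8, 13): punch at orig (24,13); cuts so far [(24, 13)]; region rows[16,32) x cols[0,16) = 16x16
Unfold 1 (reflect across v@16): 2 holes -> [(24, 13), (24, 18)]
Unfold 2 (reflect across h@16): 4 holes -> [(7, 13), (7, 18), (24, 13), (24, 18)]
Holes: [(7, 13), (7, 18), (24, 13), (24, 18)]

Answer: no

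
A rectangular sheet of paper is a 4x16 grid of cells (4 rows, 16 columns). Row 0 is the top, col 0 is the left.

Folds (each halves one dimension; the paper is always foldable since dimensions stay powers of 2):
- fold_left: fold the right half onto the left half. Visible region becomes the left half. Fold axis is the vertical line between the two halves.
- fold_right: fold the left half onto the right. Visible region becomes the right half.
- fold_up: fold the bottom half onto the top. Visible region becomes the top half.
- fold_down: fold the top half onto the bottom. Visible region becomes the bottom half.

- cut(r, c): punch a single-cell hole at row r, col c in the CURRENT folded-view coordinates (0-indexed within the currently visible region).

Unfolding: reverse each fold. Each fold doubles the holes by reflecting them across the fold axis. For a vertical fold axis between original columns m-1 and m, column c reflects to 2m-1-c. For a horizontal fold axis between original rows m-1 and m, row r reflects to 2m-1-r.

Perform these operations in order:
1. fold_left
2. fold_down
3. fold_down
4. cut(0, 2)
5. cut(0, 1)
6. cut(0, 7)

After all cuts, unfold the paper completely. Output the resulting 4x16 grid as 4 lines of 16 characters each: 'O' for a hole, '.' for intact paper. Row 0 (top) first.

Op 1 fold_left: fold axis v@8; visible region now rows[0,4) x cols[0,8) = 4x8
Op 2 fold_down: fold axis h@2; visible region now rows[2,4) x cols[0,8) = 2x8
Op 3 fold_down: fold axis h@3; visible region now rows[3,4) x cols[0,8) = 1x8
Op 4 cut(0, 2): punch at orig (3,2); cuts so far [(3, 2)]; region rows[3,4) x cols[0,8) = 1x8
Op 5 cut(0, 1): punch at orig (3,1); cuts so far [(3, 1), (3, 2)]; region rows[3,4) x cols[0,8) = 1x8
Op 6 cut(0, 7): punch at orig (3,7); cuts so far [(3, 1), (3, 2), (3, 7)]; region rows[3,4) x cols[0,8) = 1x8
Unfold 1 (reflect across h@3): 6 holes -> [(2, 1), (2, 2), (2, 7), (3, 1), (3, 2), (3, 7)]
Unfold 2 (reflect across h@2): 12 holes -> [(0, 1), (0, 2), (0, 7), (1, 1), (1, 2), (1, 7), (2, 1), (2, 2), (2, 7), (3, 1), (3, 2), (3, 7)]
Unfold 3 (reflect across v@8): 24 holes -> [(0, 1), (0, 2), (0, 7), (0, 8), (0, 13), (0, 14), (1, 1), (1, 2), (1, 7), (1, 8), (1, 13), (1, 14), (2, 1), (2, 2), (2, 7), (2, 8), (2, 13), (2, 14), (3, 1), (3, 2), (3, 7), (3, 8), (3, 13), (3, 14)]

Answer: .OO....OO....OO.
.OO....OO....OO.
.OO....OO....OO.
.OO....OO....OO.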